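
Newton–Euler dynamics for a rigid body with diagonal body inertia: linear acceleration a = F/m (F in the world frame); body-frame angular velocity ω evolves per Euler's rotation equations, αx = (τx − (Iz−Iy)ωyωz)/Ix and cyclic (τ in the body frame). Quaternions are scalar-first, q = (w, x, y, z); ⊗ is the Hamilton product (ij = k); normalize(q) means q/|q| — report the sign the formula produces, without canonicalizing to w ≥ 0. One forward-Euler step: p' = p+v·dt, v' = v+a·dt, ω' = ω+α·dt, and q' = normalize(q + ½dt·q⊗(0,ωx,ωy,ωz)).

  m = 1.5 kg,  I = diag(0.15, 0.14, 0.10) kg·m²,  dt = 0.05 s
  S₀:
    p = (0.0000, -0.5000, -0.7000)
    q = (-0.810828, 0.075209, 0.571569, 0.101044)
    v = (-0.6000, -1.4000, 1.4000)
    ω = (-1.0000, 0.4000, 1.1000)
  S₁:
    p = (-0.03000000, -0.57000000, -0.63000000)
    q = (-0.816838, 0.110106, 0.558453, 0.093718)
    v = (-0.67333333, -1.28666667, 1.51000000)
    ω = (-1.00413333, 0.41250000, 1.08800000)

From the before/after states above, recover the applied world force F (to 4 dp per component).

v₁ − v₀ = (-0.07333333, 0.11333333, 0.11000000)
applied force F = (-2.2000, 3.4000, 3.3000)

F = (-2.2000, 3.4000, 3.3000)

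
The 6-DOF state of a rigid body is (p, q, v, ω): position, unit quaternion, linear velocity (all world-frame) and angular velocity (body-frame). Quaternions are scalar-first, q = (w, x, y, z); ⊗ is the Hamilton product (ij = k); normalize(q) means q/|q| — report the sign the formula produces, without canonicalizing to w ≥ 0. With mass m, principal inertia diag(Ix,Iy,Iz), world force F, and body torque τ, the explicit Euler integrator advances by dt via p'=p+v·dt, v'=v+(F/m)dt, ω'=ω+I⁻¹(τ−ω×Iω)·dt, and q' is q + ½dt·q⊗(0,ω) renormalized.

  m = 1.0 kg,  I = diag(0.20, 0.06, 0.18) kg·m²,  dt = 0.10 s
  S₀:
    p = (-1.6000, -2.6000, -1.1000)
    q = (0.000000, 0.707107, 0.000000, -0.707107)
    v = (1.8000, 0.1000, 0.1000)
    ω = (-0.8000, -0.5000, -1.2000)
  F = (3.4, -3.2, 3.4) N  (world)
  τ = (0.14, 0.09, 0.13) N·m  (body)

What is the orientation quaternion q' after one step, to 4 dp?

q' = (-0.0141, 0.6874, 0.0705, -0.7227)

2q̇ = q⊗(0,ω) = (-0.2828428, -0.3535535, 1.4142140, -0.3535535)
updated quaternion q' = (-0.0141, 0.6874, 0.0705, -0.7227)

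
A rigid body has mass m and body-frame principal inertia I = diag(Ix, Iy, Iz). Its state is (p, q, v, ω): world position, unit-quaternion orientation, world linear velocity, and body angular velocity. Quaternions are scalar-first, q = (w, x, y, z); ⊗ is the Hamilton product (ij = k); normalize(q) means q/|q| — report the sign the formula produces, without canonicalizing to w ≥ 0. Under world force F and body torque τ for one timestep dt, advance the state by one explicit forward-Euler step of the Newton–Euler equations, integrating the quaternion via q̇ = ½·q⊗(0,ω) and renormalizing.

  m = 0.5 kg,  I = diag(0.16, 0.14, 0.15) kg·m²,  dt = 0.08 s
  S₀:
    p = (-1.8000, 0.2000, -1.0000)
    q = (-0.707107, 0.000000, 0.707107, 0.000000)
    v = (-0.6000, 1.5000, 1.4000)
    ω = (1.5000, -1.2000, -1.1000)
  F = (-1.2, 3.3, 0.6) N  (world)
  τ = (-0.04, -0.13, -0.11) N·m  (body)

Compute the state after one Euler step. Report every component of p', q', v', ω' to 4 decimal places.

a = (-2.4000, 6.6000, 1.2000)
new position p' = (-1.8480, 0.3200, -0.8880)
new velocity v' = (-0.7920, 2.0280, 1.4960)
precession coupling ω×(Iω) = (0.0132, -0.0165, 0.0360)
α = I⁻¹(τ − ω×Iω) = (-0.3325, -0.8107, -0.9733)
ω + α·dt = (1.4734, -1.2649, -1.1779)
2q̇ = q⊗(0,ω) = (0.8485284, -1.8384782, 0.8485284, -0.2828428)
updated quaternion q' = (-0.6705, -0.0733, 0.7382, -0.0113)

p' = (-1.8480, 0.3200, -0.8880)
q' = (-0.6705, -0.0733, 0.7382, -0.0113)
v' = (-0.7920, 2.0280, 1.4960)
ω' = (1.4734, -1.2649, -1.1779)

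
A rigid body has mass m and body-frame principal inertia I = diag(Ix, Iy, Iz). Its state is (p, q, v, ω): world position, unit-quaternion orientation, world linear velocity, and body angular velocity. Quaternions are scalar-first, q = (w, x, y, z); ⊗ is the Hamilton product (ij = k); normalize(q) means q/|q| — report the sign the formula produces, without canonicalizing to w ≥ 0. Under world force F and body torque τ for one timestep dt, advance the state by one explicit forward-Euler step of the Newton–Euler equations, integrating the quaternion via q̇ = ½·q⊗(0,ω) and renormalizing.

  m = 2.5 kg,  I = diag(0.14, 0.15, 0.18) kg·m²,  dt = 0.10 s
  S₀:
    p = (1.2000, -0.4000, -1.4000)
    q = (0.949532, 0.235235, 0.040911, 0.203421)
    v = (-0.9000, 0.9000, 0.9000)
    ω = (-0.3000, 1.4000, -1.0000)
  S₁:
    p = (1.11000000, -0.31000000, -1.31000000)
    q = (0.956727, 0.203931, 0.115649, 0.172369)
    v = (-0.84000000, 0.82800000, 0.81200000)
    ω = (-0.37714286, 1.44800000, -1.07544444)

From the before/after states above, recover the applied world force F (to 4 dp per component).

F = (1.5000, -1.8000, -2.2000)

velocity change Δv = (0.06000000, -0.07200000, -0.08800000)
m·(v₁−v₀)/dt = (1.5000, -1.8000, -2.2000)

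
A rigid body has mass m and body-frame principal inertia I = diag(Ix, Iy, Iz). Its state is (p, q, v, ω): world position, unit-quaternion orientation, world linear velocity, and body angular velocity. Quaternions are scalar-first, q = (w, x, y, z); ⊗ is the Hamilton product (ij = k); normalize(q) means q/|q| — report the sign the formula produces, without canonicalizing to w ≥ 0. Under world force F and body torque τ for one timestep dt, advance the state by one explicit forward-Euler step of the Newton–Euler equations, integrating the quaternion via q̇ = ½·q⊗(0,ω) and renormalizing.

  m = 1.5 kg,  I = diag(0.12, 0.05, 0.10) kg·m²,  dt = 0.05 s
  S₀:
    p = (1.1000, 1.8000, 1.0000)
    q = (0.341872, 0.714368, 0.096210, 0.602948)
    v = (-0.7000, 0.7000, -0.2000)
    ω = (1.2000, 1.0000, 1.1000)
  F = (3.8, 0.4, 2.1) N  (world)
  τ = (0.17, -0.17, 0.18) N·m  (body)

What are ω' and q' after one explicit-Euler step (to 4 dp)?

ω' = (1.2479, 0.8036, 1.2320)
q' = (0.3011, 0.7114, 0.1031, 0.6266)

ω×(Iω) gyroscopic = (0.0550, 0.0264, -0.0840)
α = I⁻¹(τ − ω×Iω) = (0.9583, -3.9280, 2.6400)
ω' = ω + α·dt = (1.2479, 0.8036, 1.2320)
q⊗(0,ω) = (-1.6166944, -0.0868706, 0.2796048, 0.9749752)
q' = normalize(q + ½dt·q⊗(0,ω)) = (0.3011, 0.7114, 0.1031, 0.6266)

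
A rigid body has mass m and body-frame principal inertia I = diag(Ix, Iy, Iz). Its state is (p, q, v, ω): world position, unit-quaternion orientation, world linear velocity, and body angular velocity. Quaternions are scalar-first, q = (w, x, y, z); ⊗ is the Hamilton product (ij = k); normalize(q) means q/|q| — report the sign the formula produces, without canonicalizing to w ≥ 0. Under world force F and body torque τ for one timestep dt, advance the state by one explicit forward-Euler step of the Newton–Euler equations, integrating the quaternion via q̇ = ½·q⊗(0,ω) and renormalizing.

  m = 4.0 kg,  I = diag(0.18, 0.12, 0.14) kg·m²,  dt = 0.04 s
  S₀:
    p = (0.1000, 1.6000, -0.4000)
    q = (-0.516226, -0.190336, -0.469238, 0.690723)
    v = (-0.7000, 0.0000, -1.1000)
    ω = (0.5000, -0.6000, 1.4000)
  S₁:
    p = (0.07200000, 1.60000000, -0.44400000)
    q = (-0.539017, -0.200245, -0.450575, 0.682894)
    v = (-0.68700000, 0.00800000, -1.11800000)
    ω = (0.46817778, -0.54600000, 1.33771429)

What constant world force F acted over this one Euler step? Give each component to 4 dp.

velocity change Δv = (0.01300000, 0.00800000, -0.01800000)
F = m·Δv/dt = (1.3000, 0.8000, -1.8000)

F = (1.3000, 0.8000, -1.8000)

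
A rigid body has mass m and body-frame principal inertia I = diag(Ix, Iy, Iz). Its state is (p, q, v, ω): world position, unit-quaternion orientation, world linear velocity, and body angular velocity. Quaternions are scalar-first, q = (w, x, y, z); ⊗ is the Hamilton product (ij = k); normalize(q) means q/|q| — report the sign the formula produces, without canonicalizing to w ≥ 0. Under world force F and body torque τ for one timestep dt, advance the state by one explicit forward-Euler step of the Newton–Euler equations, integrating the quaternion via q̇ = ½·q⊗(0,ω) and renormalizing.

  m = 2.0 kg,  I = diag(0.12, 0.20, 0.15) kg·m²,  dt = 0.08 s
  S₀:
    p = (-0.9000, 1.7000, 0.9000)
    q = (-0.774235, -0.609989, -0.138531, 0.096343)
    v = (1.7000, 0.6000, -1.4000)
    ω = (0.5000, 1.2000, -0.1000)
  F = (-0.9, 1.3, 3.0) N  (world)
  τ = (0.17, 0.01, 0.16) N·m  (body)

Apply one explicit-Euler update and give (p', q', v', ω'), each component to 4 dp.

p' = (-0.7640, 1.7480, 0.7880)
q' = (-0.7540, -0.6287, -0.1760, 0.0728)
v' = (1.6640, 0.6520, -1.2800)
ω' = (0.6093, 1.2034, -0.0403)

p + v·dt = (-0.7640, 1.7480, 0.7880)
v + (F/m)dt = (1.6640, 0.6520, -1.2800)
ω×(Iω) gyroscopic = (0.0060, 0.0015, 0.0480)
angular accel α = (1.3667, 0.0425, 0.7467)
ω' = ω + α·dt = (0.6093, 1.2034, -0.0403)
Hamilton product q⊗(0,ω) = (0.4808660, -0.4888760, -0.9419094, -0.5852978)
updated quaternion q' = (-0.7540, -0.6287, -0.1760, 0.0728)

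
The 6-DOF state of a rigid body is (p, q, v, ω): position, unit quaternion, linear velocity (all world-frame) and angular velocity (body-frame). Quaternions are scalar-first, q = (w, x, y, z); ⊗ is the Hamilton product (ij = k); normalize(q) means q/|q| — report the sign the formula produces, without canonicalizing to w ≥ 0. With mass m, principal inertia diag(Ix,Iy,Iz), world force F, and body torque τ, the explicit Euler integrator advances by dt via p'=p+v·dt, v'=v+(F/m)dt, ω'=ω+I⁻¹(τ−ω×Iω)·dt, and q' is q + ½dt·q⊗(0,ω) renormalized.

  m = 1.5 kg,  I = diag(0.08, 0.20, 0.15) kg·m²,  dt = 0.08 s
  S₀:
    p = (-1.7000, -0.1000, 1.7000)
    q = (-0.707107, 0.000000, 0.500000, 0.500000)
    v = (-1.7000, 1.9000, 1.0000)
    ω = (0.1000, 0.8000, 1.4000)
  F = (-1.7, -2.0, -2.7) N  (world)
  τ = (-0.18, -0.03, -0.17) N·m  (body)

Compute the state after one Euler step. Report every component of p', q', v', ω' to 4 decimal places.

p + v·dt = (-1.8360, 0.0520, 1.7800)
v + (F/m)dt = (-1.7907, 1.7933, 0.8560)
ω×(Iω) gyroscopic = (-0.0560, -0.0098, 0.0096)
angular accel α = (-1.5500, -0.1010, -1.1973)
new body rate ω' = (-0.0240, 0.7919, 1.3042)
q⊗(0,ω) = (-1.1000000, 0.2292893, -0.5156856, -1.0399498)
q + ½dt·q⊗(0,ω), renormalized = (-0.7495, 0.0092, 0.4784, 0.4574)

p' = (-1.8360, 0.0520, 1.7800)
q' = (-0.7495, 0.0092, 0.4784, 0.4574)
v' = (-1.7907, 1.7933, 0.8560)
ω' = (-0.0240, 0.7919, 1.3042)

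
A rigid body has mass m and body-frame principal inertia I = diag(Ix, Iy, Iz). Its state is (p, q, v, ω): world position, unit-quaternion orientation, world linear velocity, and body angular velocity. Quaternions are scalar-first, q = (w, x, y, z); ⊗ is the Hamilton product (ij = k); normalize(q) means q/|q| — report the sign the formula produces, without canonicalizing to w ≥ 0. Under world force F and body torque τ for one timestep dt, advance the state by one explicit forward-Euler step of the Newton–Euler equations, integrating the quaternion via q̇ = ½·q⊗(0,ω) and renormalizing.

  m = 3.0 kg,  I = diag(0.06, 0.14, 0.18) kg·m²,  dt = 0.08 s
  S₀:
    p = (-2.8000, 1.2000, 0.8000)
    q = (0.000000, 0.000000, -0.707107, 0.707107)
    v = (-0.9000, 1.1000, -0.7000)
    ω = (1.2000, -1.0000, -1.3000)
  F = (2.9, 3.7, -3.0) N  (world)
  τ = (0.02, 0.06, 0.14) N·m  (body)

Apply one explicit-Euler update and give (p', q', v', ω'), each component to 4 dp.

p' = (-2.8720, 1.2880, 0.7440)
q' = (0.0085, 0.0648, -0.6710, 0.7386)
v' = (-0.8227, 1.1987, -0.7800)
ω' = (1.1573, -1.0727, -1.1951)

linear accel F/m = (0.9667, 1.2333, -1.0000)
new position p' = (-2.8720, 1.2880, 0.7440)
v + (F/m)dt = (-0.8227, 1.1987, -0.7800)
gyro term ω×Iω = (0.0520, 0.1872, -0.0960)
angular accel α = (-0.5333, -0.9086, 1.3111)
new body rate ω' = (1.1573, -1.0727, -1.1951)
Hamilton product q⊗(0,ω) = (0.2121321, 1.6263461, 0.8485284, 0.8485284)
q + ½dt·q⊗(0,ω), renormalized = (0.0085, 0.0648, -0.6710, 0.7386)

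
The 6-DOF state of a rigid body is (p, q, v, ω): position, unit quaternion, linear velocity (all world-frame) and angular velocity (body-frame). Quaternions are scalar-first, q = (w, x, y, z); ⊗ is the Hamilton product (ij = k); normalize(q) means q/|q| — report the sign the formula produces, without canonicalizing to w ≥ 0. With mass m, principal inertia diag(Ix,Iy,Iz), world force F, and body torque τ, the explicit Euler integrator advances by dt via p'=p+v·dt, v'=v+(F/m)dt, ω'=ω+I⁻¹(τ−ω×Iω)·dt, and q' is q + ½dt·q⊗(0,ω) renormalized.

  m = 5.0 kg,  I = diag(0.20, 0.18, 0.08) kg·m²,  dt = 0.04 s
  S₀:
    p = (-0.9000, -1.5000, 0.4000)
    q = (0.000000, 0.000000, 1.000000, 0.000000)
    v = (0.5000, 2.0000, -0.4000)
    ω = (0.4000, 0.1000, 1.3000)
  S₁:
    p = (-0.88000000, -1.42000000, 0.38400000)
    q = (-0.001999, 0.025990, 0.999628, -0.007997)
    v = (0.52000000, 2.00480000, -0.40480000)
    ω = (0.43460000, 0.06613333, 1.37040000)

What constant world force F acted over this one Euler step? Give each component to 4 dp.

F = (2.5000, 0.6000, -0.6000)

v₁ − v₀ = (0.02000000, 0.00480000, -0.00480000)
F = m·Δv/dt = (2.5000, 0.6000, -0.6000)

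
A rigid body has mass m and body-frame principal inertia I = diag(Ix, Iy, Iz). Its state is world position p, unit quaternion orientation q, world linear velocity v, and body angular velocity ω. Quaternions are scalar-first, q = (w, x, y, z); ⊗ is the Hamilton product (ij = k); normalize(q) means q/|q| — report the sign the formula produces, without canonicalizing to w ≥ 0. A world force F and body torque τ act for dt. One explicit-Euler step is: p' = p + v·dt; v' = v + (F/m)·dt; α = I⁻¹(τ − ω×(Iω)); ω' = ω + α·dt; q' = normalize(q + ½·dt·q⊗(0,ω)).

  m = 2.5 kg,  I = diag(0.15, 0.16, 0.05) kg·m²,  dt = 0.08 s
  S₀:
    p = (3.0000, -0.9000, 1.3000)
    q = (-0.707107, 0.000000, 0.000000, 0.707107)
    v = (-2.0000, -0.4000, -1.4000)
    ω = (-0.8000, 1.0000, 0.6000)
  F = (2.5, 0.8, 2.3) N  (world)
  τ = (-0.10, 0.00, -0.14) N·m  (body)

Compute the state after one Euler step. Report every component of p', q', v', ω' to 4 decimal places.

p' = (2.8400, -0.9320, 1.1880)
q' = (-0.7229, -0.0056, -0.0508, 0.6890)
v' = (-1.9200, -0.3744, -1.3264)
ω' = (-0.8181, 1.0240, 0.3888)

(τ − ω×Iω)/I = (-0.2267, 0.3000, -2.6400)
new body rate ω' = (-0.8181, 1.0240, 0.3888)
q⊗(0,ω) = (-0.4242642, -0.1414214, -1.2727926, -0.4242642)
updated quaternion q' = (-0.7229, -0.0056, -0.0508, 0.6890)
a = (1.0000, 0.3200, 0.9200)
new position p' = (2.8400, -0.9320, 1.1880)
new velocity v' = (-1.9200, -0.3744, -1.3264)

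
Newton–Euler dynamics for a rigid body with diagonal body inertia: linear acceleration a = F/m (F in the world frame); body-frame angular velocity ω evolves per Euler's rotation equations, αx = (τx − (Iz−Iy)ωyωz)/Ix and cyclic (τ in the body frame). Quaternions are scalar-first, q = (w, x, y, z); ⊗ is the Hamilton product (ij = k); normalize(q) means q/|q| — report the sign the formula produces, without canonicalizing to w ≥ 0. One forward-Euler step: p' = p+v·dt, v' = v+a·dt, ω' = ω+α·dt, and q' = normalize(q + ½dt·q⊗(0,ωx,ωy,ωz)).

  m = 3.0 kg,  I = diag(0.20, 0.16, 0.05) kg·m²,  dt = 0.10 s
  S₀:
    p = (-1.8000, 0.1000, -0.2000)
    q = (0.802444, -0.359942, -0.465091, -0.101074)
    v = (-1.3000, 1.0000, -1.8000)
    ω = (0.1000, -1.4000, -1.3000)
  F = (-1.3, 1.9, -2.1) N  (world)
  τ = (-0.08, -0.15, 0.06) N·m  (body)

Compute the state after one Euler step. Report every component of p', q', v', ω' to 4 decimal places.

(τ − ω×Iω)/I = (0.6010, -0.8156, 1.0880)
ω' = ω + α·dt = (0.1601, -1.4816, -1.1912)
2q̇ = q⊗(0,ω) = (-0.7465294, 0.5433591, -1.6014536, -0.4927493)
q + ½dt·q⊗(0,ω), renormalized = (0.7616, -0.3313, -0.5427, -0.1251)
linear accel F/m = (-0.4333, 0.6333, -0.7000)
new position p' = (-1.9300, 0.2000, -0.3800)
v' = v + a·dt = (-1.3433, 1.0633, -1.8700)

p' = (-1.9300, 0.2000, -0.3800)
q' = (0.7616, -0.3313, -0.5427, -0.1251)
v' = (-1.3433, 1.0633, -1.8700)
ω' = (0.1601, -1.4816, -1.1912)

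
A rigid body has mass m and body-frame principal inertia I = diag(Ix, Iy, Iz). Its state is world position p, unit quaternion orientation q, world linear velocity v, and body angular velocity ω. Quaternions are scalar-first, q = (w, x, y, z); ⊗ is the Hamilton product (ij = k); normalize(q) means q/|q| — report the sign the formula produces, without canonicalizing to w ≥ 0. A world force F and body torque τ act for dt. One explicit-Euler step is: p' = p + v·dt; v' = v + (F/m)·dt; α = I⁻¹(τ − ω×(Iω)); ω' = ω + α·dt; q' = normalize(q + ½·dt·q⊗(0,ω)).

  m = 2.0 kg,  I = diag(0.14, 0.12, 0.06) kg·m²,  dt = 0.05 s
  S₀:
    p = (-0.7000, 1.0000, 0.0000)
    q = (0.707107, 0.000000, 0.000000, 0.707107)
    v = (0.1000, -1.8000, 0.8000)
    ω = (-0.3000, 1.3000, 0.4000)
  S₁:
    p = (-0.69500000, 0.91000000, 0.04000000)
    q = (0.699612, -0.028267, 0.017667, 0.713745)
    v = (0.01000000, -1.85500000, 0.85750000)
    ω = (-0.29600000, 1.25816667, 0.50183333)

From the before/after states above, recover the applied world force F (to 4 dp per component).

Δv = v₁−v₀ = (-0.09000000, -0.05500000, 0.05750000)
m·(v₁−v₀)/dt = (-3.6000, -2.2000, 2.3000)

F = (-3.6000, -2.2000, 2.3000)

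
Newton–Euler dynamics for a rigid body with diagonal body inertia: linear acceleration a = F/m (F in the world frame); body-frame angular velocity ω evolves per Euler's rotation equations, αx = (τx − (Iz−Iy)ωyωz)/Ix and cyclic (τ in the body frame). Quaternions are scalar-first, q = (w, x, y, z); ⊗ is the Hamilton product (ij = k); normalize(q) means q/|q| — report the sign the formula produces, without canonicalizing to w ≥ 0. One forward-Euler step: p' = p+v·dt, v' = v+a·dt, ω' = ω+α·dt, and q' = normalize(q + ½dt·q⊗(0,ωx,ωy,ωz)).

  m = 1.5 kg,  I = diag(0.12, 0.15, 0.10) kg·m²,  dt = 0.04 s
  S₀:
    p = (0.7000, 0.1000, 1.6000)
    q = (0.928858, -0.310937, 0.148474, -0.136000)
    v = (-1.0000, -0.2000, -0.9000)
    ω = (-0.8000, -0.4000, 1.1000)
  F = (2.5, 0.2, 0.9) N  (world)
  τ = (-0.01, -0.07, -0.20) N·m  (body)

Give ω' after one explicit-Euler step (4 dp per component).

gyro term ω×Iω = (0.0220, -0.0176, 0.0096)
angular accel α = (-0.2667, -0.3493, -2.0960)
ω + α·dt = (-0.8107, -0.4140, 1.0162)

ω' = (-0.8107, -0.4140, 1.0162)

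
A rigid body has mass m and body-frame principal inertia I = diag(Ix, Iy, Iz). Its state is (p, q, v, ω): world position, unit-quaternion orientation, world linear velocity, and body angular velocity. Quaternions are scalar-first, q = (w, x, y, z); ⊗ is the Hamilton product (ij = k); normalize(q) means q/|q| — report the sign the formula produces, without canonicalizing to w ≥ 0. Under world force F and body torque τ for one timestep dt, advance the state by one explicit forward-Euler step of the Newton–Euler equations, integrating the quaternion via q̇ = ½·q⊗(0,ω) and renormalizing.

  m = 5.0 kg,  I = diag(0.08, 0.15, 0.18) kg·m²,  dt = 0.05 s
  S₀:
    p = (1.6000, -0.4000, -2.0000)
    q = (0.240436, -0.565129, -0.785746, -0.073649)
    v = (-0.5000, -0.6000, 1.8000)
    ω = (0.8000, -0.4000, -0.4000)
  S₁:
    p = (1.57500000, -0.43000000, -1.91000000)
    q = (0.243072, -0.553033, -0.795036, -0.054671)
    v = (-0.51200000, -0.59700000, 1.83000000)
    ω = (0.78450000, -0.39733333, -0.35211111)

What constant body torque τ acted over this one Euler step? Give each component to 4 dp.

τ = (-0.0200, 0.0400, 0.1500)

ω₁ − ω₀ = (-0.01550000, 0.00266667, 0.04788889)
I·α + gyro = (-0.0200, 0.0400, 0.1500)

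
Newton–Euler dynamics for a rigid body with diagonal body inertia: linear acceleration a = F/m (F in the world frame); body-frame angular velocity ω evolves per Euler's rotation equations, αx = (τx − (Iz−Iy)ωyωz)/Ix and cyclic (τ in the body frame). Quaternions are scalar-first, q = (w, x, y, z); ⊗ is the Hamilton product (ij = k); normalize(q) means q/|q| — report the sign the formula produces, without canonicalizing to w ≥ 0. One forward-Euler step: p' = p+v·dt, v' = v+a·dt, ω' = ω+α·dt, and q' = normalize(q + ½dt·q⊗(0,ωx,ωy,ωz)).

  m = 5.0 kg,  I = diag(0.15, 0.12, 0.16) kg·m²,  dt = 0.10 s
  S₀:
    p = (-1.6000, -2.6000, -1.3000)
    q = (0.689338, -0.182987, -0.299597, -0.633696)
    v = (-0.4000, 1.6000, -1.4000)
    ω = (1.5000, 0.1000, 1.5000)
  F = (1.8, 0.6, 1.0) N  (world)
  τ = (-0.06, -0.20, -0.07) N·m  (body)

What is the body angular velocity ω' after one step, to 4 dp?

ω' = (1.4560, -0.0479, 1.4591)

α = I⁻¹(τ − ω×Iω) = (-0.4400, -1.4792, -0.4094)
ω + α·dt = (1.4560, -0.0479, 1.4591)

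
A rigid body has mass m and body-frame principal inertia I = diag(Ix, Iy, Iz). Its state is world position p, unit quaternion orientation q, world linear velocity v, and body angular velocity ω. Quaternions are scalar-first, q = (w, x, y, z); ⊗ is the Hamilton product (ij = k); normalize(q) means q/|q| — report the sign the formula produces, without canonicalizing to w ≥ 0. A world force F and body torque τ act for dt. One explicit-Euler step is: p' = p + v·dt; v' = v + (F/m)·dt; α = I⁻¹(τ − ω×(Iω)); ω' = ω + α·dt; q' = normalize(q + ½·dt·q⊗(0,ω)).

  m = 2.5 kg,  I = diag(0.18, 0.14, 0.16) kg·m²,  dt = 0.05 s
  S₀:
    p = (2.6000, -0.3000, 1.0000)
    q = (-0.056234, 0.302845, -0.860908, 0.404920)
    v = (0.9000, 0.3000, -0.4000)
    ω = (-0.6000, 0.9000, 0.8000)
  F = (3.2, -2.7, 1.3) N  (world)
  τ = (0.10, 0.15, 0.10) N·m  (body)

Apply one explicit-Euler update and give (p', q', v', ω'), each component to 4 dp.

p' = (2.6450, -0.2850, 0.9800)
q' = (-0.0404, 0.2772, -0.8738, 0.3975)
v' = (0.9640, 0.2460, -0.3740)
ω' = (-0.5762, 0.9570, 0.8245)

angular accel α = (0.4756, 1.1400, 0.4900)
ω' = ω + α·dt = (-0.5762, 0.9570, 0.8245)
2q̇ = q⊗(0,ω) = (0.6325882, -1.0194140, -0.5358386, -0.2889715)
q + ½dt·q⊗(0,ω), renormalized = (-0.0404, 0.2772, -0.8738, 0.3975)
new position p' = (2.6450, -0.2850, 0.9800)
v' = v + a·dt = (0.9640, 0.2460, -0.3740)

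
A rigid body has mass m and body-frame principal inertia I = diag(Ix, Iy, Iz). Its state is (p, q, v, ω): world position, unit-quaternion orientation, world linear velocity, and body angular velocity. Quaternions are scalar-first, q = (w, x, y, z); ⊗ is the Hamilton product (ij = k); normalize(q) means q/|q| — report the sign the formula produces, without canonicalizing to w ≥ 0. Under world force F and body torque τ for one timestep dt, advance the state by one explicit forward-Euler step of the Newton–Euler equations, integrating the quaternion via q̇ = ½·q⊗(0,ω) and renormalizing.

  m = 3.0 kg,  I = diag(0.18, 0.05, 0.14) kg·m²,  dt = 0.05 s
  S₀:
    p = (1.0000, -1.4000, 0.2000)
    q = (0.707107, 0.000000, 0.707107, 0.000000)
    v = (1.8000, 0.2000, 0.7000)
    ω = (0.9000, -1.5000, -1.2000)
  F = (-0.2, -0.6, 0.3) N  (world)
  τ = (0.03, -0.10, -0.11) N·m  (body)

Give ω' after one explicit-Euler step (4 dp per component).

ω' = (0.8633, -1.5568, -1.3020)

precession coupling ω×(Iω) = (0.1620, -0.0432, 0.1755)
(τ − ω×Iω)/I = (-0.7333, -1.1360, -2.0393)
new body rate ω' = (0.8633, -1.5568, -1.3020)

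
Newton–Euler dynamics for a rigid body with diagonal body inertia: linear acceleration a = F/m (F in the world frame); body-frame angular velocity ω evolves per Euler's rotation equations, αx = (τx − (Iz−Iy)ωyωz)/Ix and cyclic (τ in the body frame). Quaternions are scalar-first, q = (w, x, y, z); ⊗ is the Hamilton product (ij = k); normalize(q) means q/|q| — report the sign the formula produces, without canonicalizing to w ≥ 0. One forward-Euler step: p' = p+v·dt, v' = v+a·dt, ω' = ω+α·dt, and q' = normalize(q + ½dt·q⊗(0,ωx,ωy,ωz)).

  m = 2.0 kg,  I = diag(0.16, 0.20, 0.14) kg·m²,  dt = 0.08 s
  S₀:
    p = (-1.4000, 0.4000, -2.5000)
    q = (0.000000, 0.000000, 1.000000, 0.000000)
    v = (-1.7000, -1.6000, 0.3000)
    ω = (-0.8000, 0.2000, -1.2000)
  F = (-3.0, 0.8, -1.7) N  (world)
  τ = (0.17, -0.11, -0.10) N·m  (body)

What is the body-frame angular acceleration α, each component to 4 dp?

α = (0.9725, -0.6460, -0.6686)

gyro term ω×Iω = (0.0144, 0.0192, -0.0064)
(τ − ω×Iω)/I = (0.9725, -0.6460, -0.6686)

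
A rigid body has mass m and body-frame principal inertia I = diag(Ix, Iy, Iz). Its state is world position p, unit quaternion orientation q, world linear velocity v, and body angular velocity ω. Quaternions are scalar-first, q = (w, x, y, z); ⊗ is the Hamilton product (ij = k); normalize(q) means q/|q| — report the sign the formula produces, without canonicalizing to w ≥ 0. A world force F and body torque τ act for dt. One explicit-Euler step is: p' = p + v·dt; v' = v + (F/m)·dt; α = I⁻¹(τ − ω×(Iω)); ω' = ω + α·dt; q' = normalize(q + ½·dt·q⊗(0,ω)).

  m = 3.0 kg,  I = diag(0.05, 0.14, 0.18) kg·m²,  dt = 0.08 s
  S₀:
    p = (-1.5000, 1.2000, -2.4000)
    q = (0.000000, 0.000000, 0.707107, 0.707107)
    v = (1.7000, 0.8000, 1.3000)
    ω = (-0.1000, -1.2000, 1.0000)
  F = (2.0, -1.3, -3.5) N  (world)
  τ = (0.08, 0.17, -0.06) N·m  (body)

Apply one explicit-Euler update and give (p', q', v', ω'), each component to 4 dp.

p' = (-1.3640, 1.2640, -2.2960)
q' = (0.0056, 0.0621, 0.7029, 0.7085)
v' = (1.7533, 0.7653, 1.2067)
ω' = (0.1048, -1.1103, 0.9685)

p' = p + v·dt = (-1.3640, 1.2640, -2.2960)
new velocity v' = (1.7533, 0.7653, 1.2067)
ω×(Iω) gyroscopic = (-0.0480, 0.0130, 0.0108)
α = I⁻¹(τ − ω×Iω) = (2.5600, 1.1214, -0.3933)
new body rate ω' = (0.1048, -1.1103, 0.9685)
2q̇ = q⊗(0,ω) = (0.1414214, 1.5556354, -0.0707107, 0.0707107)
q + ½dt·q⊗(0,ω), renormalized = (0.0056, 0.0621, 0.7029, 0.7085)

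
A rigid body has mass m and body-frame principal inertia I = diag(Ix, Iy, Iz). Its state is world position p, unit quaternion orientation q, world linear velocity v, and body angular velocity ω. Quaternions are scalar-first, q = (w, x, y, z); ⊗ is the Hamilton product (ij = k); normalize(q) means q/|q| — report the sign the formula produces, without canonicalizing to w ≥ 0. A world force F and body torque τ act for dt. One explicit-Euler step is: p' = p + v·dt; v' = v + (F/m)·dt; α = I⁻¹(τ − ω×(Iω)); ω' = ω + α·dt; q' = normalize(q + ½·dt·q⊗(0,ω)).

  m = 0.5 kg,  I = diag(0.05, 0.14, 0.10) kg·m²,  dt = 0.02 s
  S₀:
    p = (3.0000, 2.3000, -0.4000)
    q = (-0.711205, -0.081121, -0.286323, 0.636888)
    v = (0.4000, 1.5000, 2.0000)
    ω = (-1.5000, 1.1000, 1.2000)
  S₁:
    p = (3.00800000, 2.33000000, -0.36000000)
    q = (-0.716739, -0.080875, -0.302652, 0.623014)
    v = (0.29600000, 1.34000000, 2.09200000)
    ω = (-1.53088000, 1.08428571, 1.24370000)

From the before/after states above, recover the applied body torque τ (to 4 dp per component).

Δω = ω₁−ω₀ = (-0.03088000, -0.01571429, 0.04370000)
precession coupling = (-0.0528, 0.0900, -0.1485)
I·α + gyro = (-0.1300, -0.0200, 0.0700)

τ = (-0.1300, -0.0200, 0.0700)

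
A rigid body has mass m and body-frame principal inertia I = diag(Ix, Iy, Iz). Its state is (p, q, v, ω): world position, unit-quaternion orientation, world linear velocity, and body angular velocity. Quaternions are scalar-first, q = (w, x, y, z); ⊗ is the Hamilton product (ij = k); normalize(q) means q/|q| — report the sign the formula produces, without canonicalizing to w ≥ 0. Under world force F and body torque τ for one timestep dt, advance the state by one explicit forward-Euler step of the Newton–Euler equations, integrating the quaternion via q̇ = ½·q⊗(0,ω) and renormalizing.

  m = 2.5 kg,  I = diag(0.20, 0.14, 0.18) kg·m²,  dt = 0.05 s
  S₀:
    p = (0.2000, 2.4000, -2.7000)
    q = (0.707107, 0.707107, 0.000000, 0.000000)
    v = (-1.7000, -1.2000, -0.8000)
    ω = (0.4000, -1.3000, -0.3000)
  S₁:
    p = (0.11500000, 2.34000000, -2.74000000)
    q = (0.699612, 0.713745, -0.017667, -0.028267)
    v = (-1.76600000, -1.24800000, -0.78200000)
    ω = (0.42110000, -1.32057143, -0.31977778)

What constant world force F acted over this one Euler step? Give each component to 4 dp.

v₁ − v₀ = (-0.06600000, -0.04800000, 0.01800000)
F = m·Δv/dt = (-3.3000, -2.4000, 0.9000)

F = (-3.3000, -2.4000, 0.9000)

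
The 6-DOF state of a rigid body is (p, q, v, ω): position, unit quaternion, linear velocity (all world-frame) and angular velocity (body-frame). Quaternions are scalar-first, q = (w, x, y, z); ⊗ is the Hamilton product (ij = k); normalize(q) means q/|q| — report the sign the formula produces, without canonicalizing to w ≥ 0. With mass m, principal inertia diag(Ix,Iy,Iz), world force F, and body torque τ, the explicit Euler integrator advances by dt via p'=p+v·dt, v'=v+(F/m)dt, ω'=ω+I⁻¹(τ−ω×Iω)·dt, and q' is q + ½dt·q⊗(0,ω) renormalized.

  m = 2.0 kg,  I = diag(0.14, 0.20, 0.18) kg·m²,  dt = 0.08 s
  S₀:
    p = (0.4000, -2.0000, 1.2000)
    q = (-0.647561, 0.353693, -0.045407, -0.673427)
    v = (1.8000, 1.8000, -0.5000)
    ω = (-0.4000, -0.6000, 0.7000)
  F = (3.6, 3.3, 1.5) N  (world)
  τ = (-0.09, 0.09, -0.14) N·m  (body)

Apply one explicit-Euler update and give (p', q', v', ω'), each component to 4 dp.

p' = (0.5440, -1.8560, 1.1600)
q' = (-0.6236, 0.3463, -0.0290, -0.7002)
v' = (1.9440, 1.9320, -0.4400)
ω' = (-0.4562, -0.5685, 0.6314)

gyro term ω×Iω = (0.0084, 0.0112, 0.0144)
α = I⁻¹(τ − ω×Iω) = (-0.7029, 0.3940, -0.8578)
new body rate ω' = (-0.4562, -0.5685, 0.6314)
Hamilton product q⊗(0,ω) = (0.5856319, -0.1768167, 0.4103223, -0.6836713)
updated quaternion q' = (-0.6236, 0.3463, -0.0290, -0.7002)
p + v·dt = (0.5440, -1.8560, 1.1600)
v + (F/m)dt = (1.9440, 1.9320, -0.4400)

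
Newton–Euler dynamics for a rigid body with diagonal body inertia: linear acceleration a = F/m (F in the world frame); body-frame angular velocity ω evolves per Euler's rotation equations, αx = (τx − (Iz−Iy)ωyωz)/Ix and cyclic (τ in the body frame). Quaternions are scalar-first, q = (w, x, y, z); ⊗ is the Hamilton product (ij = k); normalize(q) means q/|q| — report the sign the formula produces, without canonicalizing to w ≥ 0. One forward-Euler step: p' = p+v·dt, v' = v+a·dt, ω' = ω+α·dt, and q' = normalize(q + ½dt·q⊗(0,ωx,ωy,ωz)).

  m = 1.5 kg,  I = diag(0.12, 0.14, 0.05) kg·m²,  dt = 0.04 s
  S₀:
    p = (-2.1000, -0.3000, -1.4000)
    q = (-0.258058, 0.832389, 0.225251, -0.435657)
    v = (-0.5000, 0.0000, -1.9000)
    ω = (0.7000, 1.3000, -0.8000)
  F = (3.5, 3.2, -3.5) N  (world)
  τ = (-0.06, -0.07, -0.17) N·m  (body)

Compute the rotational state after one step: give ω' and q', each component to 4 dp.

ω' = (0.6488, 1.2912, -0.9506)
q' = (-0.2824, 0.8360, 0.2256, -0.4128)

ω×(Iω) gyroscopic = (0.0936, -0.0392, 0.0182)
(τ − ω×Iω)/I = (-1.2800, -0.2200, -3.7640)
ω + α·dt = (0.6488, 1.2912, -0.9506)
Hamilton product q⊗(0,ω) = (-1.2240242, 0.2055127, 0.0254759, 1.1308764)
updated quaternion q' = (-0.2824, 0.8360, 0.2256, -0.4128)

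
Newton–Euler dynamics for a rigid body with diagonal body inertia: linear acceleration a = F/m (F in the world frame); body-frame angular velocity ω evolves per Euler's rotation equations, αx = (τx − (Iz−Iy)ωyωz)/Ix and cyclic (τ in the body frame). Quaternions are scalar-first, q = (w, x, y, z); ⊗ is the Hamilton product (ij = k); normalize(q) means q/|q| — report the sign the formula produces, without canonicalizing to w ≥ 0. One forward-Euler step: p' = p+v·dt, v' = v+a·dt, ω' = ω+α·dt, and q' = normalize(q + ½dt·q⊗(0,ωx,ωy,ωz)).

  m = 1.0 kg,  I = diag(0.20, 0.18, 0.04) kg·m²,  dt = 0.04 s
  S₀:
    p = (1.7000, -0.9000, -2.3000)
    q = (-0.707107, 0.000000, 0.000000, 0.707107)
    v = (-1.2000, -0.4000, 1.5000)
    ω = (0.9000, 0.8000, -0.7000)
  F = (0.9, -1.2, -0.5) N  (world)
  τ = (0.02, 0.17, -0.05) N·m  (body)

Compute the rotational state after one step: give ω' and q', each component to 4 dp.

ω' = (0.8883, 0.8602, -0.7356)
q' = (-0.6969, -0.0240, 0.0014, 0.7167)

gyro term ω×Iω = (0.0784, -0.1008, -0.0144)
α = I⁻¹(τ − ω×Iω) = (-0.2920, 1.5044, -0.8900)
new body rate ω' = (0.8883, 0.8602, -0.7356)
q⊗(0,ω) = (0.4949749, -1.2020819, 0.0707107, 0.4949749)
q + ½dt·q⊗(0,ω), renormalized = (-0.6969, -0.0240, 0.0014, 0.7167)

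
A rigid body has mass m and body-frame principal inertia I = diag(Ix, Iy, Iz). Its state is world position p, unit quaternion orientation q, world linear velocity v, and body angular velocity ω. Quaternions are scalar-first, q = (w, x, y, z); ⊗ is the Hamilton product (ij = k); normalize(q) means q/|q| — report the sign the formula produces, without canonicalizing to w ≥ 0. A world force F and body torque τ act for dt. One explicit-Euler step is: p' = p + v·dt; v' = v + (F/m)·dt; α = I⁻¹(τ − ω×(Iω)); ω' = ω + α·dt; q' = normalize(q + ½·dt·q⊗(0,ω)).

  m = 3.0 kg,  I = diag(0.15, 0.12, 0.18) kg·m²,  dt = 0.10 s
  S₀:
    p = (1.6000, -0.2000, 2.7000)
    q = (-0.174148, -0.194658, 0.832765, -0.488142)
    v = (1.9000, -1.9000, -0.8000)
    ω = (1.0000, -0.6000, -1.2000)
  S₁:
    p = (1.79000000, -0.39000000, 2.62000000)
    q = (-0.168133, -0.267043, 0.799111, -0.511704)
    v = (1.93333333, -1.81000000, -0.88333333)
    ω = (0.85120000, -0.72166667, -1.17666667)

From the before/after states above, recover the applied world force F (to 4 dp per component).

F = (1.0000, 2.7000, -2.5000)

velocity change Δv = (0.03333333, 0.09000000, -0.08333333)
applied force F = (1.0000, 2.7000, -2.5000)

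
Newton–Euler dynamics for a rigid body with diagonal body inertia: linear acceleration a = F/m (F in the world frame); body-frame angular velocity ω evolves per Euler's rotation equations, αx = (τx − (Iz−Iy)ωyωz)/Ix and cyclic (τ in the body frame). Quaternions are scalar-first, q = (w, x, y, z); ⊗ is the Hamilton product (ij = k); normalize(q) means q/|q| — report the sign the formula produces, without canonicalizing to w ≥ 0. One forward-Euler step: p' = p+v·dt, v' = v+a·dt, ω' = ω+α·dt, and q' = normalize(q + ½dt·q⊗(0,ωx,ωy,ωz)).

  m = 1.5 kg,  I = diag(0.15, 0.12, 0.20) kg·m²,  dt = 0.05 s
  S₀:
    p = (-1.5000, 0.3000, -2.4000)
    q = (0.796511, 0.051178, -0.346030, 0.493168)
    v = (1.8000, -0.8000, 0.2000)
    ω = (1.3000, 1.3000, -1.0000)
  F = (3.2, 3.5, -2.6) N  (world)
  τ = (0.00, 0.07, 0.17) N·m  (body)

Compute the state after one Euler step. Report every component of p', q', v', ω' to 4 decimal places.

ω×(Iω) gyroscopic = (-0.1040, 0.0650, -0.0507)
(τ − ω×Iω)/I = (0.6933, 0.0417, 1.1035)
new body rate ω' = (1.3347, 1.3021, -0.9448)
Hamilton product q⊗(0,ω) = (0.8764756, 0.7403759, 1.7277607, -0.2801406)
q' = normalize(q + ½dt·q⊗(0,ω)) = (0.8173, 0.0696, -0.3024, 0.4855)
a = (2.1333, 2.3333, -1.7333)
new position p' = (-1.4100, 0.2600, -2.3900)
v + (F/m)dt = (1.9067, -0.6833, 0.1133)

p' = (-1.4100, 0.2600, -2.3900)
q' = (0.8173, 0.0696, -0.3024, 0.4855)
v' = (1.9067, -0.6833, 0.1133)
ω' = (1.3347, 1.3021, -0.9448)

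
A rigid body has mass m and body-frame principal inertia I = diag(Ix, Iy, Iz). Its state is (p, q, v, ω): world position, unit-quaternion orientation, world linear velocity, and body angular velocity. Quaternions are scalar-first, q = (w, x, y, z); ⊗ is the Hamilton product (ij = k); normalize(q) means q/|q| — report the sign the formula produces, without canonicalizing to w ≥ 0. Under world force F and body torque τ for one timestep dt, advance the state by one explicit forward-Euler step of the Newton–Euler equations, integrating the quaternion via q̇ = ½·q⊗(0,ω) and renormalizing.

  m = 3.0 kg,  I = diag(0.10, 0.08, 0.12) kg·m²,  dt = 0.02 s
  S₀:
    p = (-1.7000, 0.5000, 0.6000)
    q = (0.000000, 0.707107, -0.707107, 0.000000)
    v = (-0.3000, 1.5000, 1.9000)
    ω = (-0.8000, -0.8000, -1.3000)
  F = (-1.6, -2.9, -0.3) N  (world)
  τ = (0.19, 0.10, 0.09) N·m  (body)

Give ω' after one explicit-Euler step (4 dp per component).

gyro term ω×Iω = (0.0416, -0.0208, -0.0128)
(τ − ω×Iω)/I = (1.4840, 1.5100, 0.8567)
ω + α·dt = (-0.7703, -0.7698, -1.2829)

ω' = (-0.7703, -0.7698, -1.2829)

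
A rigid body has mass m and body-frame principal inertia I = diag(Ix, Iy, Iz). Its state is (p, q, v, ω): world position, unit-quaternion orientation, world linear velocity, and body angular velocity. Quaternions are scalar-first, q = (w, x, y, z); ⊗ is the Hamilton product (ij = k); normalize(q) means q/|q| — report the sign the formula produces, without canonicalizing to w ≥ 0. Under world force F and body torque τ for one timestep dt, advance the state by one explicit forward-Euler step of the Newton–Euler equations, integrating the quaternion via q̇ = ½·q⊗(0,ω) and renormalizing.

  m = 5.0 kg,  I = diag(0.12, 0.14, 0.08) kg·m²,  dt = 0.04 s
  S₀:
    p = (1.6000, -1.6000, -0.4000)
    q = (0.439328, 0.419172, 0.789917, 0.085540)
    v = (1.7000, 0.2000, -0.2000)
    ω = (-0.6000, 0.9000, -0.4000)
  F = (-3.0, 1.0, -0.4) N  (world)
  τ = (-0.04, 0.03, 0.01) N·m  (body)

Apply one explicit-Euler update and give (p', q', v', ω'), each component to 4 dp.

p' = (1.6680, -1.5920, -0.4080)
q' = (0.4307, 0.4059, 0.7999, 0.0990)
v' = (1.6760, 0.2080, -0.2032)
ω' = (-0.6205, 0.9058, -0.3896)

ω×(Iω) gyroscopic = (0.0216, 0.0096, -0.0108)
(τ − ω×Iω)/I = (-0.5133, 0.1457, 0.2600)
ω + α·dt = (-0.6205, 0.9058, -0.3896)
q⊗(0,ω) = (-0.4252061, -0.6565496, 0.5117400, 0.6754738)
q' = normalize(q + ½dt·q⊗(0,ω)) = (0.4307, 0.4059, 0.7999, 0.0990)
a = F/m = (-0.6000, 0.2000, -0.0800)
new position p' = (1.6680, -1.5920, -0.4080)
v' = v + a·dt = (1.6760, 0.2080, -0.2032)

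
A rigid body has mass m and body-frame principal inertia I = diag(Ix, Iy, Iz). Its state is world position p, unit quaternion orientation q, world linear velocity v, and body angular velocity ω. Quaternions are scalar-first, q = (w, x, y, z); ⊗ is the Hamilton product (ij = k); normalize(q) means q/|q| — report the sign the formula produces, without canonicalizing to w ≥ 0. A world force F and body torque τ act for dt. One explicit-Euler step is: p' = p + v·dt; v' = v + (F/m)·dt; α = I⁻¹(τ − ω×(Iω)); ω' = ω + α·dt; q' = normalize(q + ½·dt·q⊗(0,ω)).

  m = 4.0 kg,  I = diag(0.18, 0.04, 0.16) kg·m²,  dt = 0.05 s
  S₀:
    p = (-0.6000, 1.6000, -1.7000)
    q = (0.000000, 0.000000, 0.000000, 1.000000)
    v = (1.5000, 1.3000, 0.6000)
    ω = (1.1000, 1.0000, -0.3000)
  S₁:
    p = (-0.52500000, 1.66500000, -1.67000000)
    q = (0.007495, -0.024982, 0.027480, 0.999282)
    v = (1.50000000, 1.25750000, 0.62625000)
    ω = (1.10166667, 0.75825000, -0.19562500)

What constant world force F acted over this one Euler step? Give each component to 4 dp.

F = (0.0000, -3.4000, 2.1000)

Δv = v₁−v₀ = (0.00000000, -0.04250000, 0.02625000)
F = m·Δv/dt = (0.0000, -3.4000, 2.1000)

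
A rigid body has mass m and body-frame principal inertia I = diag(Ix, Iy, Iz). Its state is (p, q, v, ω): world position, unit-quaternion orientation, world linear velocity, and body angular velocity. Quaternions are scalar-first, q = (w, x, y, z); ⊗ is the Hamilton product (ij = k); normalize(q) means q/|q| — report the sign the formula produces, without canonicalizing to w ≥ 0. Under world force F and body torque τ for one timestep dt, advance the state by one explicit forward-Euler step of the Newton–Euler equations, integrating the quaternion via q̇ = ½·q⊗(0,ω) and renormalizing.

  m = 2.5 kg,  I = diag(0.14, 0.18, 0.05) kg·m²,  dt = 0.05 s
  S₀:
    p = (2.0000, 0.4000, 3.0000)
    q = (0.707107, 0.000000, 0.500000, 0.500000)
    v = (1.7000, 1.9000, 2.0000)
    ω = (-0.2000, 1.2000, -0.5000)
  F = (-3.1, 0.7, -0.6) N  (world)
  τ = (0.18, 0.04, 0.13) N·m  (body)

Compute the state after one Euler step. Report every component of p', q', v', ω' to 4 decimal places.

precession coupling ω×(Iω) = (0.0780, 0.0090, -0.0096)
(τ − ω×Iω)/I = (0.7286, 0.1722, 2.7920)
ω' = ω + α·dt = (-0.1636, 1.2086, -0.3604)
q⊗(0,ω) = (-0.3500000, -0.9914214, 0.7485284, -0.2535535)
updated quaternion q' = (0.6980, -0.0248, 0.5184, 0.4934)
a = F/m = (-1.2400, 0.2800, -0.2400)
p' = p + v·dt = (2.0850, 0.4950, 3.1000)
v + (F/m)dt = (1.6380, 1.9140, 1.9880)

p' = (2.0850, 0.4950, 3.1000)
q' = (0.6980, -0.0248, 0.5184, 0.4934)
v' = (1.6380, 1.9140, 1.9880)
ω' = (-0.1636, 1.2086, -0.3604)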